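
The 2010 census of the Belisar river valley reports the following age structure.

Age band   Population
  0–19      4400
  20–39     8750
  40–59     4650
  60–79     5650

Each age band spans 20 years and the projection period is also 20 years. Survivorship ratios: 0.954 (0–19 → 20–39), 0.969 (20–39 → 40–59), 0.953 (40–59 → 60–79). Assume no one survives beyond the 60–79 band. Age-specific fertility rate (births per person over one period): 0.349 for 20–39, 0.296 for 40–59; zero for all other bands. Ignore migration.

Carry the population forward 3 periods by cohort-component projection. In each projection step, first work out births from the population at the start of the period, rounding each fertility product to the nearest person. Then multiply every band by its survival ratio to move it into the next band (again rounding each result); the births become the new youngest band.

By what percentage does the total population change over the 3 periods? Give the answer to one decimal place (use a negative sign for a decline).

-38.4

Let band 1 be 0–19 through band 4 = 60–79.
Period 1:
Births: 8750 × 0.349 = 3054 ; 4650 × 0.296 = 1376 ⇒ total 4430
Band 2: 4400 × 0.954 = 4198
Band 3: 8750 × 0.969 = 8479
Band 4: 4650 × 0.953 = 4431
Population now: 0–19=4430, 20–39=4198, 40–59=8479, 60–79=4431
Period 2:
Births: 4198 × 0.349 = 1465 ; 8479 × 0.296 = 2510 ⇒ total 3975
Band 2: 4430 × 0.954 = 4226
Band 3: 4198 × 0.969 = 4068
Band 4: 8479 × 0.953 = 8080
Population now: 0–19=3975, 20–39=4226, 40–59=4068, 60–79=8080
Period 3:
Births: 4226 × 0.349 = 1475 ; 4068 × 0.296 = 1204 ⇒ total 2679
Band 2: 3975 × 0.954 = 3792
Band 3: 4226 × 0.969 = 4095
Band 4: 4068 × 0.953 = 3877
Population now: 0–19=2679, 20–39=3792, 40–59=4095, 60–79=3877
Total: 23450 → 14443; change = -9007; percentage change = -38.4%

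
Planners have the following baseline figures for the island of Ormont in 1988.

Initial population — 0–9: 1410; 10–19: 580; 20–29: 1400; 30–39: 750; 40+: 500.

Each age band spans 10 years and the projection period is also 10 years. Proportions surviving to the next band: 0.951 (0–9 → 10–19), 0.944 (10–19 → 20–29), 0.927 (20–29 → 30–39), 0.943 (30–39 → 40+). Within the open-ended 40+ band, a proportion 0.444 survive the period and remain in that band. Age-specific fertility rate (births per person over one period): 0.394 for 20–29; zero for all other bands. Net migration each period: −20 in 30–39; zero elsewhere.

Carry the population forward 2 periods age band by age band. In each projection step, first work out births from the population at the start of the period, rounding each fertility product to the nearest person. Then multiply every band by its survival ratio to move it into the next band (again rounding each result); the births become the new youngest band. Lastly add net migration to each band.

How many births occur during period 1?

[period 1]
Births: 1400 × 0.394 = 552
10–19: 1410 × 0.951 = 1341
20–29: 580 × 0.944 = 548
30–39: 1400 × 0.927 = 1298
40+: 750 × 0.943 + 500 × 0.444 = 707 + 222 = 929
Net migration: 30–39 − 20 → 1278
→ [552, 1341, 548, 1278, 929]

552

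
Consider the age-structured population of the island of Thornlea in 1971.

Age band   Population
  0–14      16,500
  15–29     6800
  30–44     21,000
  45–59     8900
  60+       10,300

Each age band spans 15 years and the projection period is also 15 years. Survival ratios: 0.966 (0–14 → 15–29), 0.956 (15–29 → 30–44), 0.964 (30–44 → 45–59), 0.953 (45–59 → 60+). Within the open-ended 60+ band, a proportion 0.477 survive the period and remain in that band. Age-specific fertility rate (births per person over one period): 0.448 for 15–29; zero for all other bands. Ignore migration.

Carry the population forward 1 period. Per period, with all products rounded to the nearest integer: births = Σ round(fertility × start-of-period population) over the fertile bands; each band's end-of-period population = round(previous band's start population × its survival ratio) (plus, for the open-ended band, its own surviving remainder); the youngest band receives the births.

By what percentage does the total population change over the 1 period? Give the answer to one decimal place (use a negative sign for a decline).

-6.9

After projecting period 1:
Births: 6800 × 0.448 = 3046
15–29: 16500 × 0.966 = 15939
30–44: 6800 × 0.956 = 6501
45–59: 21000 × 0.964 = 20244
60+: 8900 × 0.953 + 10300 × 0.477 = 8482 + 4913 = 13395
Population now: 0–14=3046, 15–29=15939, 30–44=6501, 45–59=20244, 60+=13395
Total: 63500 → 59125; change = -4375; percentage change = -6.9%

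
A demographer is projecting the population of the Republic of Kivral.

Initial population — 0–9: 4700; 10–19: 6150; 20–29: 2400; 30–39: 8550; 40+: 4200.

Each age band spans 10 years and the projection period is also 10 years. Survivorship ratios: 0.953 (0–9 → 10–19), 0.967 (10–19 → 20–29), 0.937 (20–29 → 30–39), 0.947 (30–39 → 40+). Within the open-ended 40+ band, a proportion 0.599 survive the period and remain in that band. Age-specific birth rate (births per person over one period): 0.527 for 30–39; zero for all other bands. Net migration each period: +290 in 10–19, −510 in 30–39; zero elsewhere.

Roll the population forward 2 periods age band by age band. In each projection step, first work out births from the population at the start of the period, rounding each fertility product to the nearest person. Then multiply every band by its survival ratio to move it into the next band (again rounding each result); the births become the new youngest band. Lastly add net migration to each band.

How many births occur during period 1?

4506

Numbering the groups 1..5 from youngest to oldest:
Period 1:
Births: 8550 × 0.527 = 4506
Group 2: 4700 × 0.953 = 4479
Group 3: 6150 × 0.967 = 5947
Group 4: 2400 × 0.937 = 2249
Group 5: 8550 × 0.947 + 4200 × 0.599 = 8097 + 2516 = 10613
Net migration: Group 2 + 290 → 4769; Group 4 − 510 → 1739
Population now: 0–9=4506, 10–19=4769, 20–29=5947, 30–39=1739, 40+=10613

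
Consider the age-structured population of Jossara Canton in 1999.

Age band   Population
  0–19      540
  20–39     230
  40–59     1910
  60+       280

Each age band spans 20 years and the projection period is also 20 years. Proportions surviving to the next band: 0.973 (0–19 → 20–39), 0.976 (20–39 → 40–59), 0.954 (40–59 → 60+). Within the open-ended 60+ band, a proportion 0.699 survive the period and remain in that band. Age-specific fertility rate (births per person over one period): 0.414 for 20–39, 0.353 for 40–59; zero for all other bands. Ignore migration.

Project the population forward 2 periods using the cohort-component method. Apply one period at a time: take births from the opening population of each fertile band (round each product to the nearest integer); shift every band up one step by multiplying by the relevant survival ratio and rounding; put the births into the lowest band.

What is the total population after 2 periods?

[period 1]
Births: 230 × 0.414 = 95 ; 1910 × 0.353 = 674 — total 769
20–39: 540 × 0.973 = 525
40–59: 230 × 0.976 = 224
60+: 1910 × 0.954 + 280 × 0.699 = 1822 + 196 = 2018
→ [769, 525, 224, 2018]
[period 2]
Births: 525 × 0.414 = 217 ; 224 × 0.353 = 79 — total 296
20–39: 769 × 0.973 = 748
40–59: 525 × 0.976 = 512
60+: 224 × 0.954 + 2018 × 0.699 = 214 + 1411 = 1625
→ [296, 748, 512, 1625]
Total after period 2: 296 + 748 + 512 + 1625 = 3181

3181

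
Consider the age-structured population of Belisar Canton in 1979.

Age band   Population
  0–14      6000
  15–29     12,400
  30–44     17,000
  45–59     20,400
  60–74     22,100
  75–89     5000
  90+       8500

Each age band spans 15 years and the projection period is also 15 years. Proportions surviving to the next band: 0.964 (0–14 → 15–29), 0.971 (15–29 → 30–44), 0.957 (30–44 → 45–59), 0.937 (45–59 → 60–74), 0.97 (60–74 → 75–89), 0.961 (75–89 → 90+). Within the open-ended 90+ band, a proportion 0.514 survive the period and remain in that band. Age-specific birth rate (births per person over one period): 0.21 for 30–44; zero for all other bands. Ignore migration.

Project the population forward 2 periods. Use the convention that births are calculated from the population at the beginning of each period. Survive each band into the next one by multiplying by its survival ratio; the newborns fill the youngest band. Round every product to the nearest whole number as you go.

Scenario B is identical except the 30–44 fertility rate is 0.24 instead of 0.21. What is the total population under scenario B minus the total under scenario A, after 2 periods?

Numbering the bands 1..7 from youngest to oldest:
After projecting period 1:
Births: 17000 × 0.21 = 3570
Band 2: 6000 × 0.964 = 5784
Band 3: 12400 × 0.971 = 12040
Band 4: 17000 × 0.957 = 16269
Band 5: 20400 × 0.937 = 19115
Band 6: 22100 × 0.97 = 21437
Band 7: 5000 × 0.961 + 8500 × 0.514 = 4805 + 4369 = 9174
Population now: 0–14=3570, 15–29=5784, 30–44=12040, 45–59=16269, 60–74=19115, 75–89=21437, 90+=9174
After projecting period 2:
Births: 12040 × 0.21 = 2528
Band 2: 3570 × 0.964 = 3441
Band 3: 5784 × 0.971 = 5616
Band 4: 12040 × 0.957 = 11522
Band 5: 16269 × 0.937 = 15244
Band 6: 19115 × 0.97 = 18542
Band 7: 21437 × 0.961 + 9174 × 0.514 = 20601 + 4715 = 25316
Population now: 0–14=2528, 15–29=3441, 30–44=5616, 45–59=11522, 60–74=15244, 75–89=18542, 90+=25316
Scenario A total after 2 periods: 82209
Scenario B projection —
After projecting period 1:
Births: 17000 × 0.24 = 4080
Band 2: 6000 × 0.964 = 5784
Band 3: 12400 × 0.971 = 12040
Band 4: 17000 × 0.957 = 16269
Band 5: 20400 × 0.937 = 19115
Band 6: 22100 × 0.97 = 21437
Band 7: 5000 × 0.961 + 8500 × 0.514 = 4805 + 4369 = 9174
Population now: 0–14=4080, 15–29=5784, 30–44=12040, 45–59=16269, 60–74=19115, 75–89=21437, 90+=9174
After projecting period 2:
Births: 12040 × 0.24 = 2890
Band 2: 4080 × 0.964 = 3933
Band 3: 5784 × 0.971 = 5616
Band 4: 12040 × 0.957 = 11522
Band 5: 16269 × 0.937 = 15244
Band 6: 19115 × 0.97 = 18542
Band 7: 21437 × 0.961 + 9174 × 0.514 = 20601 + 4715 = 25316
Population now: 0–14=2890, 15–29=3933, 30–44=5616, 45–59=11522, 60–74=15244, 75–89=18542, 90+=25316
Scenario B total after 2 periods: 83063
Difference B − A = 83063 − 82209 = 854

854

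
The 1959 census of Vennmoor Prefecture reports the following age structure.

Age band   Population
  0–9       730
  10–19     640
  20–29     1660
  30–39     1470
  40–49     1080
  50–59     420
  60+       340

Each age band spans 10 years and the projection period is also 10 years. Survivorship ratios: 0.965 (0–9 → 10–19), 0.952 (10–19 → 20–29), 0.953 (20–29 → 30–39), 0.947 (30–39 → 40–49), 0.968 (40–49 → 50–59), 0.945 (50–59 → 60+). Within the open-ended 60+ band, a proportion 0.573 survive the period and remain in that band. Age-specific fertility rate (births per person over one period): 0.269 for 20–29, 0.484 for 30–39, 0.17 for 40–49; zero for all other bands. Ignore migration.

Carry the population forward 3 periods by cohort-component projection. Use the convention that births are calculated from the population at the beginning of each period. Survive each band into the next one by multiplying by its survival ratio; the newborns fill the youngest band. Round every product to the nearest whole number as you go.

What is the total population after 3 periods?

7746

Period 1.
Births: 1660 × 0.269 = 447  |  1470 × 0.484 = 711  |  1080 × 0.17 = 184 → total 1342
10–19: 730 × 0.965 = 704
20–29: 640 × 0.952 = 609
30–39: 1660 × 0.953 = 1582
40–49: 1470 × 0.947 = 1392
50–59: 1080 × 0.968 = 1045
60+: 420 × 0.945 + 340 × 0.573 = 397 + 195 = 592
→ [1342, 704, 609, 1582, 1392, 1045, 592]
Period 2.
Births: 609 × 0.269 = 164  |  1582 × 0.484 = 766  |  1392 × 0.17 = 237 → total 1167
10–19: 1342 × 0.965 = 1295
20–29: 704 × 0.952 = 670
30–39: 609 × 0.953 = 580
40–49: 1582 × 0.947 = 1498
50–59: 1392 × 0.968 = 1347
60+: 1045 × 0.945 + 592 × 0.573 = 988 + 339 = 1327
→ [1167, 1295, 670, 580, 1498, 1347, 1327]
Period 3.
Births: 670 × 0.269 = 180  |  580 × 0.484 = 281  |  1498 × 0.17 = 255 → total 716
10–19: 1167 × 0.965 = 1126
20–29: 1295 × 0.952 = 1233
30–39: 670 × 0.953 = 639
40–49: 580 × 0.947 = 549
50–59: 1498 × 0.968 = 1450
60+: 1347 × 0.945 + 1327 × 0.573 = 1273 + 760 = 2033
→ [716, 1126, 1233, 639, 549, 1450, 2033]
Total after period 3: 716 + 1126 + 1233 + 639 + 549 + 1450 + 2033 = 7746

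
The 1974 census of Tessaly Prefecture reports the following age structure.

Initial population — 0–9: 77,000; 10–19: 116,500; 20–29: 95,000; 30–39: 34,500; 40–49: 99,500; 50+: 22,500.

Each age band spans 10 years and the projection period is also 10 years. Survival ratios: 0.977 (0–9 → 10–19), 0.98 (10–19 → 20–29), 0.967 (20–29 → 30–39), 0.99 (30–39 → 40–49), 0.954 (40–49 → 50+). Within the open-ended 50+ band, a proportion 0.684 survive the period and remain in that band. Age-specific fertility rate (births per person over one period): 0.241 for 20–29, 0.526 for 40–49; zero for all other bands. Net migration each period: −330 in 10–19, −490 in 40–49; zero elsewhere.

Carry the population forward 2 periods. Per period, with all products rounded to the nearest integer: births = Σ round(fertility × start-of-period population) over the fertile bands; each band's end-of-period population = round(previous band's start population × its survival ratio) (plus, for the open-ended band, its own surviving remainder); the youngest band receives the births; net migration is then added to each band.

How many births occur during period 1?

Let band 1 be 0–9 through band 6 = 50+.
Period 1:
Births: 95000 × 0.241 = 22895 ; 99500 × 0.526 = 52337 — total 75232
Band 2: 77000 × 0.977 = 75229
Band 3: 116500 × 0.98 = 114170
Band 4: 95000 × 0.967 = 91865
Band 5: 34500 × 0.99 = 34155
Band 6: 99500 × 0.954 + 22500 × 0.684 = 94923 + 15390 = 110313
Net migration: Band 2 − 330 → 74899; Band 5 − 490 → 33665
Giving 75232 / 74899 / 114170 / 91865 / 33665 / 110313.

75232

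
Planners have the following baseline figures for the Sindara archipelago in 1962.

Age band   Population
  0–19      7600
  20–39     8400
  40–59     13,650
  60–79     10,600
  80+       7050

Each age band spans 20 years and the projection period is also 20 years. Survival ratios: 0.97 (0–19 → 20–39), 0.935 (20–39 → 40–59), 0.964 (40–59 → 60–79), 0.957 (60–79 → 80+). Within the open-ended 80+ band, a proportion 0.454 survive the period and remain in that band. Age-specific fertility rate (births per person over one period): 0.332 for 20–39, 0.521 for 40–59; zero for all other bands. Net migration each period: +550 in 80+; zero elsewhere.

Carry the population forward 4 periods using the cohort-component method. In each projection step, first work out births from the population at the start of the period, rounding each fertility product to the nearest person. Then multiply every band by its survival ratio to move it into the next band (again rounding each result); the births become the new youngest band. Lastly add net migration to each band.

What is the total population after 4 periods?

Let band 1 be 0–19 through band 5 = 80+.
Period 1:
Births: 8400 × 0.332 = 2789  |  13650 × 0.521 = 7112 → 9901
Band 2: 7600 × 0.97 = 7372
Band 3: 8400 × 0.935 = 7854
Band 4: 13650 × 0.964 = 13159
Band 5: 10600 × 0.957 + 7050 × 0.454 = 10144 + 3201 = 13345
Net migration: Band 5 + 550 → 13895
End of period: [9901, 7372, 7854, 13159, 13895]
Period 2:
Births: 7372 × 0.332 = 2448  |  7854 × 0.521 = 4092 → 6540
Band 2: 9901 × 0.97 = 9604
Band 3: 7372 × 0.935 = 6893
Band 4: 7854 × 0.964 = 7571
Band 5: 13159 × 0.957 + 13895 × 0.454 = 12593 + 6308 = 18901
Net migration: Band 5 + 550 → 19451
End of period: [6540, 9604, 6893, 7571, 19451]
Period 3:
Births: 9604 × 0.332 = 3189  |  6893 × 0.521 = 3591 → 6780
Band 2: 6540 × 0.97 = 6344
Band 3: 9604 × 0.935 = 8980
Band 4: 6893 × 0.964 = 6645
Band 5: 7571 × 0.957 + 19451 × 0.454 = 7245 + 8831 = 16076
Net migration: Band 5 + 550 → 16626
End of period: [6780, 6344, 8980, 6645, 16626]
Period 4:
Births: 6344 × 0.332 = 2106  |  8980 × 0.521 = 4679 → 6785
Band 2: 6780 × 0.97 = 6577
Band 3: 6344 × 0.935 = 5932
Band 4: 8980 × 0.964 = 8657
Band 5: 6645 × 0.957 + 16626 × 0.454 = 6359 + 7548 = 13907
Net migration: Band 5 + 550 → 14457
End of period: [6785, 6577, 5932, 8657, 14457]
Total after period 4: 6785 + 6577 + 5932 + 8657 + 14457 = 42408

42408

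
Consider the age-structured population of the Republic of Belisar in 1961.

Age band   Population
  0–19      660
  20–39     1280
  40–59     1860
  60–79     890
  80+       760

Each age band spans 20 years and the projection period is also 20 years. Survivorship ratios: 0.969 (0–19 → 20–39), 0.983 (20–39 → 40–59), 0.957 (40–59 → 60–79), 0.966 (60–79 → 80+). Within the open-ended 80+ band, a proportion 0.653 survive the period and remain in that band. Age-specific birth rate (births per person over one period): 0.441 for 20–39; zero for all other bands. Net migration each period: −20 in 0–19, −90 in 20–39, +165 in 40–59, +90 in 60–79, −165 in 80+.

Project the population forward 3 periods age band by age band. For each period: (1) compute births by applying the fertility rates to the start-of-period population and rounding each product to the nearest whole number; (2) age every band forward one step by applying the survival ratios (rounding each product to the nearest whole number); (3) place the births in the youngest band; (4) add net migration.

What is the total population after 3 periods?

4478

Numbering the bands 1..5 from youngest to oldest:
After projecting period 1:
Births: 1280 * 0.441 = 564
Band 2: 660 * 0.969 = 640
Band 3: 1280 * 0.983 = 1258
Band 4: 1860 * 0.957 = 1780
Band 5: 890 * 0.966 + 760 * 0.653 = 860 + 496 = 1356
Net migration: Band 1 − 20 → 544; Band 2 − 90 → 550; Band 3 + 165 → 1423; Band 4 + 90 → 1870; Band 5 − 165 → 1191
Population now: 0–19=544, 20–39=550, 40–59=1423, 60–79=1870, 80+=1191
After projecting period 2:
Births: 550 * 0.441 = 243
Band 2: 544 * 0.969 = 527
Band 3: 550 * 0.983 = 541
Band 4: 1423 * 0.957 = 1362
Band 5: 1870 * 0.966 + 1191 * 0.653 = 1806 + 778 = 2584
Net migration: Band 1 − 20 → 223; Band 2 − 90 → 437; Band 3 + 165 → 706; Band 4 + 90 → 1452; Band 5 − 165 → 2419
Population now: 0–19=223, 20–39=437, 40–59=706, 60–79=1452, 80+=2419
After projecting period 3:
Births: 437 * 0.441 = 193
Band 2: 223 * 0.969 = 216
Band 3: 437 * 0.983 = 430
Band 4: 706 * 0.957 = 676
Band 5: 1452 * 0.966 + 2419 * 0.653 = 1403 + 1580 = 2983
Net migration: Band 1 − 20 → 173; Band 2 − 90 → 126; Band 3 + 165 → 595; Band 4 + 90 → 766; Band 5 − 165 → 2818
Population now: 0–19=173, 20–39=126, 40–59=595, 60–79=766, 80+=2818
Total after period 3: 173 + 126 + 595 + 766 + 2818 = 4478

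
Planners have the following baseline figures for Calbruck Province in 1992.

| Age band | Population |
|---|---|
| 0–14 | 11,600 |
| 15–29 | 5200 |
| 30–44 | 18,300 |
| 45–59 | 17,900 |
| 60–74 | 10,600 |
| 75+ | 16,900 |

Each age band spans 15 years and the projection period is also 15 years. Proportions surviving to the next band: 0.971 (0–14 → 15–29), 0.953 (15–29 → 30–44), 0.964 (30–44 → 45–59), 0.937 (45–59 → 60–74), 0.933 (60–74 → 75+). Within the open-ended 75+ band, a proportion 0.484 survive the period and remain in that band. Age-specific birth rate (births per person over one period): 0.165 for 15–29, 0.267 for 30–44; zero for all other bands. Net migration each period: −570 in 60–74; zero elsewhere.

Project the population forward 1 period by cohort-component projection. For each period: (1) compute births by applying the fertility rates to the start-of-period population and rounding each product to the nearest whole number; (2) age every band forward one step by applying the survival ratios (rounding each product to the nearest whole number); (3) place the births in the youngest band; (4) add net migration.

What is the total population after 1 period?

73877

Let group 1 be 0–14 through group 6 = 75+.
Period 1.
Births: 5200 × 0.165 = 858, 18300 × 0.267 = 4886 → total 5744
Group 2: 11600 × 0.971 = 11264
Group 3: 5200 × 0.953 = 4956
Group 4: 18300 × 0.964 = 17641
Group 5: 17900 × 0.937 = 16772
Group 6: 10600 × 0.933 + 16900 × 0.484 = 9890 + 8180 = 18070
Net migration: Group 5 − 570 → 16202
End of period: [5744, 11264, 4956, 17641, 16202, 18070]
Total after period 1: 5744 + 11264 + 4956 + 17641 + 16202 + 18070 = 73877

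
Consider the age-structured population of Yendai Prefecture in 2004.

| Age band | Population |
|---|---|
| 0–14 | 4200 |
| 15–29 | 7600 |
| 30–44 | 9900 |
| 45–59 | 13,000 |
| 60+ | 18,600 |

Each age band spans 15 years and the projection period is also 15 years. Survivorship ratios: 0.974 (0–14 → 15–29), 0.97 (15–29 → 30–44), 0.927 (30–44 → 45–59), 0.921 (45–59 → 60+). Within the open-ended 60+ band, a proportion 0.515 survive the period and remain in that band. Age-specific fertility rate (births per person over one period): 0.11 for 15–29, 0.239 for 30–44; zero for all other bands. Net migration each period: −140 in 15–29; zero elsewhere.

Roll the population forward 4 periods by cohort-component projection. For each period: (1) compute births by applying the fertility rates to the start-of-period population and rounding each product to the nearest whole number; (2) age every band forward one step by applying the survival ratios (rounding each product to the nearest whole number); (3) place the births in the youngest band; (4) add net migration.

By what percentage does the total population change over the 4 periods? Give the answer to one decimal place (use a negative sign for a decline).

-65.7

Numbering the groups 1..5 from youngest to oldest:
[period 1]
Births: 7600 × 0.11 = 836 ; 9900 × 0.239 = 2366 — total 3202
Group 2: 4200 × 0.974 = 4091
Group 3: 7600 × 0.97 = 7372
Group 4: 9900 × 0.927 = 9177
Group 5: 13000 × 0.921 + 18600 × 0.515 = 11973 + 9579 = 21552
Net migration: Group 2 − 140 → 3951
→ [3202, 3951, 7372, 9177, 21552]
[period 2]
Births: 3951 × 0.11 = 435 ; 7372 × 0.239 = 1762 — total 2197
Group 2: 3202 × 0.974 = 3119
Group 3: 3951 × 0.97 = 3832
Group 4: 7372 × 0.927 = 6834
Group 5: 9177 × 0.921 + 21552 × 0.515 = 8452 + 11099 = 19551
Net migration: Group 2 − 140 → 2979
→ [2197, 2979, 3832, 6834, 19551]
[period 3]
Births: 2979 × 0.11 = 328 ; 3832 × 0.239 = 916 — total 1244
Group 2: 2197 × 0.974 = 2140
Group 3: 2979 × 0.97 = 2890
Group 4: 3832 × 0.927 = 3552
Group 5: 6834 × 0.921 + 19551 × 0.515 = 6294 + 10069 = 16363
Net migration: Group 2 − 140 → 2000
→ [1244, 2000, 2890, 3552, 16363]
[period 4]
Births: 2000 × 0.11 = 220 ; 2890 × 0.239 = 691 — total 911
Group 2: 1244 × 0.974 = 1212
Group 3: 2000 × 0.97 = 1940
Group 4: 2890 × 0.927 = 2679
Group 5: 3552 × 0.921 + 16363 × 0.515 = 3271 + 8427 = 11698
Net migration: Group 2 − 140 → 1072
→ [911, 1072, 1940, 2679, 11698]
Total: 53300 → 18300; change = -35000; percentage change = -65.7%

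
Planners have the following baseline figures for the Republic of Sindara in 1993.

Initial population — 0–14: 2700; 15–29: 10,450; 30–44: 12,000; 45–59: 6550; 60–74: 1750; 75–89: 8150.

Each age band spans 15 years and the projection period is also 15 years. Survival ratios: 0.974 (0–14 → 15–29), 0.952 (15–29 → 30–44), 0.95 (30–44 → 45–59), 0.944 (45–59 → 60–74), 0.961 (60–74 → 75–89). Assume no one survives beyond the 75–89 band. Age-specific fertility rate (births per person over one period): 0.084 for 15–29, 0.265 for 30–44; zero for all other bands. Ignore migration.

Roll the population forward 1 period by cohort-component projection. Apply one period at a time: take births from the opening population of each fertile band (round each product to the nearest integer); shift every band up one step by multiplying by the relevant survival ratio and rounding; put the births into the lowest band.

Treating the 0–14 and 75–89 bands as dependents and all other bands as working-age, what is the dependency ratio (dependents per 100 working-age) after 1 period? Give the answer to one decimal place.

Let band 1 be 0–14 through band 6 = 75–89.
After projecting period 1:
Births: 10450 × 0.084 = 878 ; 12000 × 0.265 = 3180 → total 4058
Band 2: 2700 × 0.974 = 2630
Band 3: 10450 × 0.952 = 9948
Band 4: 12000 × 0.95 = 11400
Band 5: 6550 × 0.944 = 6183
Band 6: 1750 × 0.961 = 1682
Giving 4058 / 2630 / 9948 / 11400 / 6183 / 1682.
Dependents (band 0–14 + band 75–89) = 4058 + 1682 = 5740; working-age = 30161; ratio = 5740/30161 × 100 = 19.0

19.0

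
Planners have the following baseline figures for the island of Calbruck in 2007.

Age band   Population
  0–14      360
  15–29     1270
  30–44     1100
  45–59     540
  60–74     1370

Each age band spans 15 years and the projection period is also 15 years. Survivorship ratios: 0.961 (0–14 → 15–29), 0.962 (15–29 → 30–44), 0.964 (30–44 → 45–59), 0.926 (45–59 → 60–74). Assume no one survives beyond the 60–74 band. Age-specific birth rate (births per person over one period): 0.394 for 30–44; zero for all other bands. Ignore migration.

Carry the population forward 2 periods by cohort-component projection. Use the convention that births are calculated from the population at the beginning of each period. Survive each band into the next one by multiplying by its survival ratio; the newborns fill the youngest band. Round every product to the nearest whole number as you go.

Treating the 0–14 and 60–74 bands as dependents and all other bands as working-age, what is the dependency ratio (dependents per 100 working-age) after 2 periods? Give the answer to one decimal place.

75.9

[period 1]
Births: 1100 × 0.394 = 433
15–29: 360 × 0.961 = 346
30–44: 1270 × 0.962 = 1222
45–59: 1100 × 0.964 = 1060
60–74: 540 × 0.926 = 500
Giving 433 / 346 / 1222 / 1060 / 500.
[period 2]
Births: 1222 × 0.394 = 481
15–29: 433 × 0.961 = 416
30–44: 346 × 0.962 = 333
45–59: 1222 × 0.964 = 1178
60–74: 1060 × 0.926 = 982
Giving 481 / 416 / 333 / 1178 / 982.
Dependents (band 0–14 + band 60–74) = 481 + 982 = 1463; working-age = 1927; ratio = 1463/1927 × 100 = 75.9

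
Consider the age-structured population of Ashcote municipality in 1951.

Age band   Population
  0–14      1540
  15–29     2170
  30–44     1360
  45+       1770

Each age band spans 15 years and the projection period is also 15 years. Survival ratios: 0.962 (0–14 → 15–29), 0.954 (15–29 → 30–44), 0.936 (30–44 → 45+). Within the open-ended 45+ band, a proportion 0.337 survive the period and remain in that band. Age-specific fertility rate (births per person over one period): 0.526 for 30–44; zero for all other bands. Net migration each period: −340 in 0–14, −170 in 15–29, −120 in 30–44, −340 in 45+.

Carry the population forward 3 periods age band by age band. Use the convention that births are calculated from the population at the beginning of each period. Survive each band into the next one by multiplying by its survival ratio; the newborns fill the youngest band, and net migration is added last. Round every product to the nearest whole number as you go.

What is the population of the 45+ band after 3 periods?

1393

Period 1.
Births: 1360 × 0.526 = 715
15–29: 1540 × 0.962 = 1481
30–44: 2170 × 0.954 = 2070
45+: 1360 × 0.936 + 1770 × 0.337 = 1273 + 596 = 1869
Net migration: 0–14 − 340 → 375; 15–29 − 170 → 1311; 30–44 − 120 → 1950; 45+ − 340 → 1529
Giving 375 / 1311 / 1950 / 1529.
Period 2.
Births: 1950 × 0.526 = 1026
15–29: 375 × 0.962 = 361
30–44: 1311 × 0.954 = 1251
45+: 1950 × 0.936 + 1529 × 0.337 = 1825 + 515 = 2340
Net migration: 0–14 − 340 → 686; 15–29 − 170 → 191; 30–44 − 120 → 1131; 45+ − 340 → 2000
Giving 686 / 191 / 1131 / 2000.
Period 3.
Births: 1131 × 0.526 = 595
15–29: 686 × 0.962 = 660
30–44: 191 × 0.954 = 182
45+: 1131 × 0.936 + 2000 × 0.337 = 1059 + 674 = 1733
Net migration: 0–14 − 340 → 255; 15–29 − 170 → 490; 30–44 − 120 → 62; 45+ − 340 → 1393
Giving 255 / 490 / 62 / 1393.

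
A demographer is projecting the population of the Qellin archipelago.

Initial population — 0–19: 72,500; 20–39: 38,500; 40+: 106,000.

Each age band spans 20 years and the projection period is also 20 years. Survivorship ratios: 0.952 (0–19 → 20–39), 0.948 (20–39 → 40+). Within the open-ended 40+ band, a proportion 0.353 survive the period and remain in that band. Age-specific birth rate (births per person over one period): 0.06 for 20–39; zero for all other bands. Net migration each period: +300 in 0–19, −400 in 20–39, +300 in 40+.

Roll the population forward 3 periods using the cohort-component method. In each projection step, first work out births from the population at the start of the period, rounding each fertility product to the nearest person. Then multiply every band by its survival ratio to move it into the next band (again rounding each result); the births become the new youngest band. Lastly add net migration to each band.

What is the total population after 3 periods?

After projecting period 1:
Births: 38500 * 0.06 = 2310
20–39: 72500 * 0.952 = 69020
40+: 38500 * 0.948 + 106000 * 0.353 = 36498 + 37418 = 73916
Net migration: 0–19 + 300 → 2610; 20–39 − 400 → 68620; 40+ + 300 → 74216
Population now: 0–19=2610, 20–39=68620, 40+=74216
After projecting period 2:
Births: 68620 * 0.06 = 4117
20–39: 2610 * 0.952 = 2485
40+: 68620 * 0.948 + 74216 * 0.353 = 65052 + 26198 = 91250
Net migration: 0–19 + 300 → 4417; 20–39 − 400 → 2085; 40+ + 300 → 91550
Population now: 0–19=4417, 20–39=2085, 40+=91550
After projecting period 3:
Births: 2085 * 0.06 = 125
20–39: 4417 * 0.952 = 4205
40+: 2085 * 0.948 + 91550 * 0.353 = 1977 + 32317 = 34294
Net migration: 0–19 + 300 → 425; 20–39 − 400 → 3805; 40+ + 300 → 34594
Population now: 0–19=425, 20–39=3805, 40+=34594
Total after period 3: 425 + 3805 + 34594 = 38824

38824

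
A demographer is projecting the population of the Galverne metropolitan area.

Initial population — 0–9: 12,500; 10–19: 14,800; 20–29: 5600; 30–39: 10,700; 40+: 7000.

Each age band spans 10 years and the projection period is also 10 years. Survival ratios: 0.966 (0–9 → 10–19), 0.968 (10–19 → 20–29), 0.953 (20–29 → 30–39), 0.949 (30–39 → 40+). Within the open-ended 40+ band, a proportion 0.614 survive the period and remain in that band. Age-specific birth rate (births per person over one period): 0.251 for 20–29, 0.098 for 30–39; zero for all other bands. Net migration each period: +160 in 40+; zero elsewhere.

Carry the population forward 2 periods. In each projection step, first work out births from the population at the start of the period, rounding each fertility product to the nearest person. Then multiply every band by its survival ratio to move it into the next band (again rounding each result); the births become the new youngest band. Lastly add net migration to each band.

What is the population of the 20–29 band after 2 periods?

11689

— Period 1 —
Births: 5600 × 0.251 = 1406  |  10700 × 0.098 = 1049 — total 2455
10–19: 12500 × 0.966 = 12075
20–29: 14800 × 0.968 = 14326
30–39: 5600 × 0.953 = 5337
40+: 10700 × 0.949 + 7000 × 0.614 = 10154 + 4298 = 14452
Net migration: 40+ + 160 → 14612
Population now: 0–9=2455, 10–19=12075, 20–29=14326, 30–39=5337, 40+=14612
— Period 2 —
Births: 14326 × 0.251 = 3596  |  5337 × 0.098 = 523 — total 4119
10–19: 2455 × 0.966 = 2372
20–29: 12075 × 0.968 = 11689
30–39: 14326 × 0.953 = 13653
40+: 5337 × 0.949 + 14612 × 0.614 = 5065 + 8972 = 14037
Net migration: 40+ + 160 → 14197
Population now: 0–9=4119, 10–19=2372, 20–29=11689, 30–39=13653, 40+=14197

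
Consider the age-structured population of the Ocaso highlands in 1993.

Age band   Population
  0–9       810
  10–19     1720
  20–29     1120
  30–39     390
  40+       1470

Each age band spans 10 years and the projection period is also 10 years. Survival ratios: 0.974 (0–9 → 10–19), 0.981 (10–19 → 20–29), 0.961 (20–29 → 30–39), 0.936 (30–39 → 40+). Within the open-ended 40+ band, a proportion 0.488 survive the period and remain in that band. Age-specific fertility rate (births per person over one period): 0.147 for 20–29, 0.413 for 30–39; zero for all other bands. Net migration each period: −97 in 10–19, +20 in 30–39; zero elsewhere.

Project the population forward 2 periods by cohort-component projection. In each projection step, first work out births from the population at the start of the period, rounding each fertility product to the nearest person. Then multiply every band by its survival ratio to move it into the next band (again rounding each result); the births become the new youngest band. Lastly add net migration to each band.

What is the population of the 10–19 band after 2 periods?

221

(Groups numbered youngest = 1 to oldest = 5.)
— Period 1 —
Births: 1120 × 0.147 = 165 ; 390 × 0.413 = 161 → 326
Group 2: 810 × 0.974 = 789
Group 3: 1720 × 0.981 = 1687
Group 4: 1120 × 0.961 = 1076
Group 5: 390 × 0.936 + 1470 × 0.488 = 365 + 717 = 1082
Net migration: Group 2 − 97 → 692; Group 4 + 20 → 1096
Population now: 0–9=326, 10–19=692, 20–29=1687, 30–39=1096, 40+=1082
— Period 2 —
Births: 1687 × 0.147 = 248 ; 1096 × 0.413 = 453 → 701
Group 2: 326 × 0.974 = 318
Group 3: 692 × 0.981 = 679
Group 4: 1687 × 0.961 = 1621
Group 5: 1096 × 0.936 + 1082 × 0.488 = 1026 + 528 = 1554
Net migration: Group 2 − 97 → 221; Group 4 + 20 → 1641
Population now: 0–9=701, 10–19=221, 20–29=679, 30–39=1641, 40+=1554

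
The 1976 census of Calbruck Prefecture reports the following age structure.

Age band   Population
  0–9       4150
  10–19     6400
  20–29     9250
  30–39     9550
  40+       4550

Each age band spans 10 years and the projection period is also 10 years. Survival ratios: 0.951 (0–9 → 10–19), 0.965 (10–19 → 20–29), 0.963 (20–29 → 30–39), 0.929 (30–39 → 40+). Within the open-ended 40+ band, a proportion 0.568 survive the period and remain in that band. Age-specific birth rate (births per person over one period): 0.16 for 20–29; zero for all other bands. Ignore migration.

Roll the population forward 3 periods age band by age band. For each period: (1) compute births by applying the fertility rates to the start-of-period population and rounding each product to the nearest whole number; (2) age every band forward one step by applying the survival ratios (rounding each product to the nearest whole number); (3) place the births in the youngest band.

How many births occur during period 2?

Call the bands 1 to 5, youngest first.
Period 1.
Births: 9250 * 0.16 = 1480
Band 2: 4150 * 0.951 = 3947
Band 3: 6400 * 0.965 = 6176
Band 4: 9250 * 0.963 = 8908
Band 5: 9550 * 0.929 + 4550 * 0.568 = 8872 + 2584 = 11456
Giving 1480 / 3947 / 6176 / 8908 / 11456.
Period 2.
Births: 6176 * 0.16 = 988
Band 2: 1480 * 0.951 = 1407
Band 3: 3947 * 0.965 = 3809
Band 4: 6176 * 0.963 = 5947
Band 5: 8908 * 0.929 + 11456 * 0.568 = 8276 + 6507 = 14783
Giving 988 / 1407 / 3809 / 5947 / 14783.

988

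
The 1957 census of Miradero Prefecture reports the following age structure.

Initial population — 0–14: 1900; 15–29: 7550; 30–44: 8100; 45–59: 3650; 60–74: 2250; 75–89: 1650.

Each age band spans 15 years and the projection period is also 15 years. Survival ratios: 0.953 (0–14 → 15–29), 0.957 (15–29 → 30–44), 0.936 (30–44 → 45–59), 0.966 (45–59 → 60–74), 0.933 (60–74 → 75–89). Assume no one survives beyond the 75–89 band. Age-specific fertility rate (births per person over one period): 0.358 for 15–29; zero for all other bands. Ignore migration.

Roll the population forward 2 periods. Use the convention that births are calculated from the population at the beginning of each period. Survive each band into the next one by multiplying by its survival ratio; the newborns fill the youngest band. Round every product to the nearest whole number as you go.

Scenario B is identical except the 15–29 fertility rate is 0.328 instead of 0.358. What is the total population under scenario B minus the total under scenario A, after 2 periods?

Call the groups 1 to 6, youngest first.
After projecting period 1:
Births: 7550 × 0.358 = 2703
Group 2: 1900 × 0.953 = 1811
Group 3: 7550 × 0.957 = 7225
Group 4: 8100 × 0.936 = 7582
Group 5: 3650 × 0.966 = 3526
Group 6: 2250 × 0.933 = 2099
End of period: [2703, 1811, 7225, 7582, 3526, 2099]
After projecting period 2:
Births: 1811 × 0.358 = 648
Group 2: 2703 × 0.953 = 2576
Group 3: 1811 × 0.957 = 1733
Group 4: 7225 × 0.936 = 6763
Group 5: 7582 × 0.966 = 7324
Group 6: 3526 × 0.933 = 3290
End of period: [648, 2576, 1733, 6763, 7324, 3290]
Scenario A total after 2 periods: 22334
Scenario B projection —
After projecting period 1:
Births: 7550 × 0.328 = 2476
Group 2: 1900 × 0.953 = 1811
Group 3: 7550 × 0.957 = 7225
Group 4: 8100 × 0.936 = 7582
Group 5: 3650 × 0.966 = 3526
Group 6: 2250 × 0.933 = 2099
End of period: [2476, 1811, 7225, 7582, 3526, 2099]
After projecting period 2:
Births: 1811 × 0.328 = 594
Group 2: 2476 × 0.953 = 2360
Group 3: 1811 × 0.957 = 1733
Group 4: 7225 × 0.936 = 6763
Group 5: 7582 × 0.966 = 7324
Group 6: 3526 × 0.933 = 3290
End of period: [594, 2360, 1733, 6763, 7324, 3290]
Scenario B total after 2 periods: 22064
Difference B − A = 22064 − 22334 = -270

-270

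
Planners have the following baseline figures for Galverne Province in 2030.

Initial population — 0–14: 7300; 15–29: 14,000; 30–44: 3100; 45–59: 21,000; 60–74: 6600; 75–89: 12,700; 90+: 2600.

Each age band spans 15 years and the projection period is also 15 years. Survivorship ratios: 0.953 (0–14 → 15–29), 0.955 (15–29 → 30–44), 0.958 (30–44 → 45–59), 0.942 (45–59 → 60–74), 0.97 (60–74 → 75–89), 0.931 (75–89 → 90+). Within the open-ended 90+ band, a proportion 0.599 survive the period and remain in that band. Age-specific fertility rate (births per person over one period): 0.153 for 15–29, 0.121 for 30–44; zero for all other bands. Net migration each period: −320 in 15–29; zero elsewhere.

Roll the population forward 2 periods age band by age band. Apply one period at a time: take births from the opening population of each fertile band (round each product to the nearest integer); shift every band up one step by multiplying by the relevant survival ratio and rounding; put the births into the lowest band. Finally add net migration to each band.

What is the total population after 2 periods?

59820

[period 1]
Births: 14000 × 0.153 = 2142  |  3100 × 0.121 = 375 → total 2517
15–29: 7300 × 0.953 = 6957
30–44: 14000 × 0.955 = 13370
45–59: 3100 × 0.958 = 2970
60–74: 21000 × 0.942 = 19782
75–89: 6600 × 0.97 = 6402
90+: 12700 × 0.931 + 2600 × 0.599 = 11824 + 1557 = 13381
Net migration: 15–29 − 320 → 6637
→ [2517, 6637, 13370, 2970, 19782, 6402, 13381]
[period 2]
Births: 6637 × 0.153 = 1015  |  13370 × 0.121 = 1618 → total 2633
15–29: 2517 × 0.953 = 2399
30–44: 6637 × 0.955 = 6338
45–59: 13370 × 0.958 = 12808
60–74: 2970 × 0.942 = 2798
75–89: 19782 × 0.97 = 19189
90+: 6402 × 0.931 + 13381 × 0.599 = 5960 + 8015 = 13975
Net migration: 15–29 − 320 → 2079
→ [2633, 2079, 6338, 12808, 2798, 19189, 13975]
Total after period 2: 2633 + 2079 + 6338 + 12808 + 2798 + 19189 + 13975 = 59820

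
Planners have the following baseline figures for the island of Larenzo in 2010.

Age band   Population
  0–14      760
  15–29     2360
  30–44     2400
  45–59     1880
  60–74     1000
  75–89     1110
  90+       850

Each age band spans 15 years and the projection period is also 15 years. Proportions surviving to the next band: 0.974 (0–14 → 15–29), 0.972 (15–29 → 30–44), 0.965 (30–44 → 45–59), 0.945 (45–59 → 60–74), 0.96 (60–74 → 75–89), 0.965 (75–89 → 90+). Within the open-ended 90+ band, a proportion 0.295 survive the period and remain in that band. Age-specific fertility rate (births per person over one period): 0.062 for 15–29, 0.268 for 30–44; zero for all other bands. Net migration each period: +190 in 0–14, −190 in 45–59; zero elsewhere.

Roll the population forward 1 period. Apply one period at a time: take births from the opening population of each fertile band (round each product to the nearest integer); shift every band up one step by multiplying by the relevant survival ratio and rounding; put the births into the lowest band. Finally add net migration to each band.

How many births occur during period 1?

789

Period 1:
Births: 2360 × 0.062 = 146  |  2400 × 0.268 = 643 — total 789
15–29: 760 × 0.974 = 740
30–44: 2360 × 0.972 = 2294
45–59: 2400 × 0.965 = 2316
60–74: 1880 × 0.945 = 1777
75–89: 1000 × 0.96 = 960
90+: 1110 × 0.965 + 850 × 0.295 = 1071 + 251 = 1322
Net migration: 0–14 + 190 → 979; 45–59 − 190 → 2126
→ [979, 740, 2294, 2126, 1777, 960, 1322]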